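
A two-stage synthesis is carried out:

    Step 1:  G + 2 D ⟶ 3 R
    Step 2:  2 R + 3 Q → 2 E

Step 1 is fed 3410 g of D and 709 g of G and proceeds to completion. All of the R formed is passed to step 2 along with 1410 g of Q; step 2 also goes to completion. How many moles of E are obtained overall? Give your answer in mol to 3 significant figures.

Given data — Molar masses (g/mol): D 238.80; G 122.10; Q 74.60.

12.6 mol

Step 1:
n(D) = 3410 / 238.80 = 14.28 mol
n(G) = 709.0 / 122.10 = 5.807 mol
n/ν for D = 14.28/2 = 7.140
n/ν for G = 5.807/1 = 5.807
Smallest n/ν is G → limiting reagent.
n(R) produced = (3/1) × 5.807 = 17.42 mol
Step 2:
n(R) available = 17.42 mol
n(Q) = 1410 / 74.60 = 18.90 mol
n/ν for R = 17.42/2 = 8.710
n/ν for Q = 18.90/3 = 6.300
Smallest n/ν is Q → limiting reagent.
n(E) = (2/3) × 18.90 = 12.60 mol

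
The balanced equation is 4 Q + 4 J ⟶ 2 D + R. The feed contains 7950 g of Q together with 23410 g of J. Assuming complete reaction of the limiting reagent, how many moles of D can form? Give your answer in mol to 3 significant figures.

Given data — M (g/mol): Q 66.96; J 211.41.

55.4 mol

n(Q) = 7950 / 66.96 = 118.7 mol
n(J) = 23410 / 211.41 = 110.7 mol
n/ν for Q = 118.7/4 = 29.68
n/ν for J = 110.7/4 = 27.68
Smallest n/ν is J → limiting reagent.
n(D) = (2/4) × 110.7 = 55.35 mol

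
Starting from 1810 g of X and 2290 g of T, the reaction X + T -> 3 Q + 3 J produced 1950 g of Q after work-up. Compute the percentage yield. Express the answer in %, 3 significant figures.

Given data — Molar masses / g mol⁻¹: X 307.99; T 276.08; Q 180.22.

61.4 %

n(X) = 1810 / 307.99 = 5.877 mol
n(T) = 2290 / 276.08 = 8.295 mol
n/ν for X = 5.877/1 = 5.877
n/ν for T = 8.295/1 = 8.295
Smallest n/ν is X → limiting reagent.
theoretical n(Q) = (3/1) × 5.877 = 17.63 mol → 3177 g
% yield = 1950 / 3177 × 100 = 61.38 %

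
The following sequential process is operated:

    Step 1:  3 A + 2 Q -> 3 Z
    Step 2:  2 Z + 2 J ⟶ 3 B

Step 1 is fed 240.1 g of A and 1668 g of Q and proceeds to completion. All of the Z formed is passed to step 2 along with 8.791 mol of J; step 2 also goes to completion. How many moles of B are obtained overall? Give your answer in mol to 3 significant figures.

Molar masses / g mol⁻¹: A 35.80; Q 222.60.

10.1 mol

Step 1:
n(A) = 240.1 / 35.80 = 6.707 mol
n(Q) = 1668 / 222.60 = 7.493 mol
n/ν for A = 6.707/3 = 2.236
n/ν for Q = 7.493/2 = 3.747
Smallest n/ν is A → limiting reagent.
n(Z) produced = (3/3) × 6.707 = 6.707 mol
Step 2:
n(Z) available = 6.707 mol
n(J) = 8.791 mol
n/ν for Z = 6.707/2 = 3.354
n/ν for J = 8.791/2 = 4.396
Smallest n/ν is Z → limiting reagent.
n(B) = (3/2) × 6.707 = 10.06 mol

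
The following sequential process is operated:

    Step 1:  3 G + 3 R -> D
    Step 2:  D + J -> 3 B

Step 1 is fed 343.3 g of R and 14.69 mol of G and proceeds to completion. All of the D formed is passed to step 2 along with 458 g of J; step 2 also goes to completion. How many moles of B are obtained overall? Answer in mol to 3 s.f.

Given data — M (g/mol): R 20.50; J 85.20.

14.7 mol

Step 1:
n(R) = 343.3 / 20.50 = 16.75 mol
n(G) = 14.69 mol
n/ν → R: 5.583, G: 4.897; G is limiting.
n(D) produced = (1/3) × 14.69 = 4.897 mol
Step 2:
n(D) available = 4.897 mol
n(J) = 458.0 / 85.20 = 5.376 mol
n/ν → D: 4.897, J: 5.376; D is limiting.
n(B) = (3/1) × 4.897 = 14.69 mol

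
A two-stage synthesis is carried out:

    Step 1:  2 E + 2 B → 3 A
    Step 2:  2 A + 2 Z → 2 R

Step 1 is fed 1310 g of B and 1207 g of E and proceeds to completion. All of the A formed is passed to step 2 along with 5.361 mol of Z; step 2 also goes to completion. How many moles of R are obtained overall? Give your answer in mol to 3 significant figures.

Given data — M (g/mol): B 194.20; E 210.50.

Step 1:
n(B) = 1310 / 194.20 = 6.746 mol
n(E) = 1207 / 210.50 = 5.734 mol
n/ν for B = 6.746/2 = 3.373
n/ν for E = 5.734/2 = 2.867
Smallest n/ν is E → limiting reagent.
n(A) produced = (3/2) × 5.734 = 8.601 mol
Step 2:
n(A) available = 8.601 mol
n(Z) = 5.361 mol
n/ν for A = 8.601/2 = 4.301
n/ν for Z = 5.361/2 = 2.681
Smallest n/ν is Z → limiting reagent.
n(R) = (2/2) × 5.361 = 5.361 mol

5.36 mol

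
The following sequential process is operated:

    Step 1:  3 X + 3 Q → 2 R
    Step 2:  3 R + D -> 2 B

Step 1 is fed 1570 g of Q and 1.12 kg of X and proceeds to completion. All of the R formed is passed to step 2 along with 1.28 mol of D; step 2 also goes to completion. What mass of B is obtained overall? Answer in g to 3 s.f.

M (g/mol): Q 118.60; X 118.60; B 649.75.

1660 g

Step 1:
n(Q) = 1570 / 118.60 = 13.24 mol
n(X) = 1.120×1000 / 118.60 = 9.444 mol
n/ν for Q = 13.24/3 = 4.413
n/ν for X = 9.444/3 = 3.148
Smallest n/ν is X → limiting reagent.
n(R) produced = (2/3) × 9.444 = 6.296 mol
Step 2:
n(R) available = 6.296 mol
n(D) = 1.280 mol
n/ν for R = 6.296/3 = 2.099
n/ν for D = 1.280/1 = 1.280
Smallest n/ν is D → limiting reagent.
n(B) = (2/1) × 1.280 = 2.560 mol
mass = 2.560 × 649.75 = 1663 g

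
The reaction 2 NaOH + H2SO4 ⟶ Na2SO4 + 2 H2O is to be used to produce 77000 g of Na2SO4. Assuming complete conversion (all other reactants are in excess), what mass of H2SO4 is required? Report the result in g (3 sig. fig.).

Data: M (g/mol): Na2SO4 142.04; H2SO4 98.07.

n(Na2SO4) = 77000 / 142.04 = 542.1 mol
n(H2SO4) = (1/1) × 542.1 = 542.1 mol
mass = 542.1 × 98.07 = 53160 g

53200 g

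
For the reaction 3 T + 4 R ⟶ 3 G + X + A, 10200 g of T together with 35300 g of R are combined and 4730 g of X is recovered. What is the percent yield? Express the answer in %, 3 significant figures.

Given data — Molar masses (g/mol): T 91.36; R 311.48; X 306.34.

n(T) = 10200 / 91.36 = 111.6 mol
n(R) = 35300 / 311.48 = 113.3 mol
n/ν for T = 111.6/3 = 37.20
n/ν for R = 113.3/4 = 28.33
Smallest n/ν is R → limiting reagent.
theoretical n(X) = (1/4) × 113.3 = 28.33 mol → 8679 g
% yield = 4730 / 8679 × 100 = 54.50 %

54.5 %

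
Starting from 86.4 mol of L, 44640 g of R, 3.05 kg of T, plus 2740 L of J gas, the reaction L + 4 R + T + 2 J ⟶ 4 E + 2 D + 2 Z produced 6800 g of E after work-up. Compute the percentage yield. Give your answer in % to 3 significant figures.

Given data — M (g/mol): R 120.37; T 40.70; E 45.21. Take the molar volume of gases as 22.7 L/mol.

n(L) = 86.40 mol
n(R) = 44640 / 120.37 = 370.9 mol
n(T) = 3.050×1000 / 40.70 = 74.94 mol
n(J) = 2740 / 22.7 = 120.7 mol
n/ν → L: 86.40, R: 92.73, T: 74.94, J: 60.35; J is limiting.
theoretical n(E) = (4/2) × 120.7 = 241.4 mol → 10910 g
% yield = 6800 / 10910 × 100 = 62.33 %

62.3 %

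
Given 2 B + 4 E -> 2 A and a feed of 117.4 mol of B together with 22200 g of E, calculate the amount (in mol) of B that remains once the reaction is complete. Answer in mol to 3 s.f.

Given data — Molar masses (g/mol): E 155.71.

46.1 mol

n(B) = 117.4 mol
n(E) = 22200 / 155.71 = 142.6 mol
n/ν → B: 58.70, E: 35.65; E is limiting.
B consumed = (2/4) × 142.6 = 71.30 mol
B remaining = 117.4 − 71.30 = 46.10 mol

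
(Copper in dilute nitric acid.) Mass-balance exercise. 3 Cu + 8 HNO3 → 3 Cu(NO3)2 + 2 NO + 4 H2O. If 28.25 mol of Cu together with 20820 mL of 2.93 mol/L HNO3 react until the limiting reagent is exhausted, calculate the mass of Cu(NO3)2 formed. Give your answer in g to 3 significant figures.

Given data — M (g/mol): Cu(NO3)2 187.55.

n(Cu) = 28.25 mol
n(HNO3) = 2.93 × 20820/1000 = 61.00 mol
n/ν for Cu = 28.25/3 = 9.417
n/ν for HNO3 = 61.00/8 = 7.625
Smallest n/ν is HNO3 → limiting reagent.
n(Cu(NO3)2) = (3/8) × 61.00 = 22.88 mol
mass = 22.88 × 187.55 = 4291 g

4290 g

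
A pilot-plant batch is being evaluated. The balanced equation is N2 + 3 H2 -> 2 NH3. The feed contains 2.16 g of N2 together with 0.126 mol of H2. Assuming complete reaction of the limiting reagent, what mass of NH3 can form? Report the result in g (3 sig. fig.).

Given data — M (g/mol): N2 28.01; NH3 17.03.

1.43 g

n(N2) = 2.160 / 28.01 = 0.07712 mol
n(H2) = 0.1260 mol
n/ν for N2 = 0.07712/1 = 0.07712
n/ν for H2 = 0.1260/3 = 0.04200
Smallest n/ν is H2 → limiting reagent.
n(NH3) = (2/3) × 0.1260 = 0.08400 mol
mass = 0.08400 × 17.03 = 1.431 g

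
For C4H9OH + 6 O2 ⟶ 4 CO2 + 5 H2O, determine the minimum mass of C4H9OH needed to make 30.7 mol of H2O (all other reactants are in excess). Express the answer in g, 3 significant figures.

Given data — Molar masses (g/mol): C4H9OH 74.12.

455 g

n(H2O) = 30.70 mol
n(C4H9OH) = (1/5) × 30.70 = 6.140 mol
mass = 6.140 × 74.12 = 455.1 g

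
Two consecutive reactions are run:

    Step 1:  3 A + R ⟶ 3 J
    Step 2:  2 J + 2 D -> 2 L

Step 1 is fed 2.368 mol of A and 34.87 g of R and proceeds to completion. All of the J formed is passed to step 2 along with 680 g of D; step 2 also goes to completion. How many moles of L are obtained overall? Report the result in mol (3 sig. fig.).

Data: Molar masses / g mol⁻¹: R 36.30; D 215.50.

Step 1:
n(A) = 2.368 mol
n(R) = 34.87 / 36.30 = 0.9606 mol
n/ν → A: 0.7893, R: 0.9606; A is limiting.
n(J) produced = (3/3) × 2.368 = 2.368 mol
Step 2:
n(J) available = 2.368 mol
n(D) = 680.0 / 215.50 = 3.155 mol
n/ν → J: 1.184, D: 1.578; J is limiting.
n(L) = (2/2) × 2.368 = 2.368 mol

2.37 mol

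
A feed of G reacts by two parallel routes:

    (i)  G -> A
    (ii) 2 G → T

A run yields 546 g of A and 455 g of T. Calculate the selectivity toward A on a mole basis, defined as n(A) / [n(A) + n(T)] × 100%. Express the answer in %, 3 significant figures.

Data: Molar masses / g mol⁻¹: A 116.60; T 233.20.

70.6 %

n(A) = 546 / 116.60 = 4.683 mol
n(T) = 455 / 233.20 = 1.951 mol
selectivity = 4.683/(4.683+1.951) × 100 = 70.59 %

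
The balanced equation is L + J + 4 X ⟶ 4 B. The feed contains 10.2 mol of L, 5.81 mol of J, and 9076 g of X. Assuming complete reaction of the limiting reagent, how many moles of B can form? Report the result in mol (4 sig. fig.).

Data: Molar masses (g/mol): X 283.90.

n(L) = 10.20 mol
n(J) = 5.810 mol
n(X) = 9076 / 283.90 = 31.97 mol
n/ν for L = 10.20/1 = 10.20
n/ν for J = 5.810/1 = 5.810
n/ν for X = 31.97/4 = 7.993
Smallest n/ν is J → limiting reagent.
n(B) = (4/1) × 5.810 = 23.24 mol

23.24 mol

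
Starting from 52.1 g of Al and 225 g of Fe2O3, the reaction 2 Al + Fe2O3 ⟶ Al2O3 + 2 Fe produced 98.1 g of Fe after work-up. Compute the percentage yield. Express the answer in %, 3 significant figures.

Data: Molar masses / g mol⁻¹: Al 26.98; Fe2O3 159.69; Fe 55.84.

91.0 %

n(Al) = 52.10 / 26.98 = 1.931 mol
n(Fe2O3) = 225.0 / 159.69 = 1.409 mol
n/ν → Al: 0.9655, Fe2O3: 1.409; Al is limiting.
theoretical n(Fe) = (2/2) × 1.931 = 1.931 mol → 107.8 g
% yield = 98.1 / 107.8 × 100 = 91.00 %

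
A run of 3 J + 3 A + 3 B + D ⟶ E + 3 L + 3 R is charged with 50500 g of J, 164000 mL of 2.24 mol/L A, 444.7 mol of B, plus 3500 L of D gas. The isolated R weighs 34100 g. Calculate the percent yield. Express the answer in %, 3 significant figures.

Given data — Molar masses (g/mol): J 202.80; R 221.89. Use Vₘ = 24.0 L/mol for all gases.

61.7 %

n(J) = 50500 / 202.80 = 249.0 mol
n(A) = 2.24 × 164000/1000 = 367.4 mol
n(B) = 444.7 mol
n(D) = 3500 / 24.0 = 145.8 mol
n/ν for J = 249.0/3 = 83.00
n/ν for A = 367.4/3 = 122.5
n/ν for B = 444.7/3 = 148.2
n/ν for D = 145.8/1 = 145.8
Smallest n/ν is J → limiting reagent.
theoretical n(R) = (3/3) × 249.0 = 249.0 mol → 55250 g
% yield = 34100 / 55250 × 100 = 61.72 %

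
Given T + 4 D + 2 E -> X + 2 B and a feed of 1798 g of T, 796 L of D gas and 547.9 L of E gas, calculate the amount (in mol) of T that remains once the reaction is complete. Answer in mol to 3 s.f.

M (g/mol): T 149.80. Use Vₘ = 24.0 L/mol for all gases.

3.71 mol

n(T) = 1798 / 149.80 = 12.00 mol
n(D) = 796.0 / 24.0 = 33.17 mol
n(E) = 547.9 / 24.0 = 22.83 mol
n/ν → T: 12.00, D: 8.293, E: 11.42; D is limiting.
T consumed = (1/4) × 33.17 = 8.293 mol
T remaining = 12.00 − 8.293 = 3.707 mol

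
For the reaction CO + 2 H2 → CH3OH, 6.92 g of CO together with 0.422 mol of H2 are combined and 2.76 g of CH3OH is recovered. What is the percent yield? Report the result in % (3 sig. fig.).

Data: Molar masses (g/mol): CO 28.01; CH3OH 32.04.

40.8 %

n(CO) = 6.920 / 28.01 = 0.2471 mol
n(H2) = 0.4220 mol
n/ν for CO = 0.2471/1 = 0.2471
n/ν for H2 = 0.4220/2 = 0.2110
Smallest n/ν is H2 → limiting reagent.
theoretical n(CH3OH) = (1/2) × 0.4220 = 0.2110 mol → 6.760 g
% yield = 2.76 / 6.760 × 100 = 40.83 %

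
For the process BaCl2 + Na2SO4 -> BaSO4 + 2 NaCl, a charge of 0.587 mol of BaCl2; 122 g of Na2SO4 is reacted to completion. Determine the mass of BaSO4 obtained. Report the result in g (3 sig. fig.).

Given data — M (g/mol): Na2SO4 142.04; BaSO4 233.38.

137 g

n(BaCl2) = 0.5870 mol
n(Na2SO4) = 122.0 / 142.04 = 0.8589 mol
n/ν for BaCl2 = 0.5870/1 = 0.5870
n/ν for Na2SO4 = 0.8589/1 = 0.8589
Smallest n/ν is BaCl2 → limiting reagent.
n(BaSO4) = (1/1) × 0.5870 = 0.5870 mol
mass = 0.5870 × 233.38 = 137.0 g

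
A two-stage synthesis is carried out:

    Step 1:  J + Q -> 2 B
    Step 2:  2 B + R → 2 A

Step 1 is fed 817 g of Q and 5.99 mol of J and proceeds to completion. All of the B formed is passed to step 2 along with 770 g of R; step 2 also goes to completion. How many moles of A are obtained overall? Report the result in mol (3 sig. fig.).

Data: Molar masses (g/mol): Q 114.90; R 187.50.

Step 1:
n(Q) = 817.0 / 114.90 = 7.111 mol
n(J) = 5.990 mol
n/ν for Q = 7.111/1 = 7.111
n/ν for J = 5.990/1 = 5.990
Smallest n/ν is J → limiting reagent.
n(B) produced = (2/1) × 5.990 = 11.98 mol
Step 2:
n(B) available = 11.98 mol
n(R) = 770.0 / 187.50 = 4.107 mol
n/ν for B = 11.98/2 = 5.990
n/ν for R = 4.107/1 = 4.107
Smallest n/ν is R → limiting reagent.
n(A) = (2/1) × 4.107 = 8.214 mol

8.21 mol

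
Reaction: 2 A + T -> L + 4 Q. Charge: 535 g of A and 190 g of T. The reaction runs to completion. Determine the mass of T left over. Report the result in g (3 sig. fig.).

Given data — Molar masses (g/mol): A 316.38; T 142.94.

n(A) = 535.0 / 316.38 = 1.691 mol
n(T) = 190.0 / 142.94 = 1.329 mol
n/ν → A: 0.8455, T: 1.329; A is limiting.
T consumed = (1/2) × 1.691 = 0.8455 mol
T remaining = 1.329 − 0.8455 = 0.4835 mol
mass = 0.4835 × 142.94 = 69.11 g

69.1 g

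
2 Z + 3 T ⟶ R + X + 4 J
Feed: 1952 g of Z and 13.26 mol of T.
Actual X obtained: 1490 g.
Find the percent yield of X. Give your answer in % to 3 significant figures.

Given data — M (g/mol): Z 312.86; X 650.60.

73.4 %

n(Z) = 1952 / 312.86 = 6.239 mol
n(T) = 13.26 mol
n/ν for Z = 6.239/2 = 3.120
n/ν for T = 13.26/3 = 4.420
Smallest n/ν is Z → limiting reagent.
theoretical n(X) = (1/2) × 6.239 = 3.120 mol → 2030 g
% yield = 1490 / 2030 × 100 = 73.40 %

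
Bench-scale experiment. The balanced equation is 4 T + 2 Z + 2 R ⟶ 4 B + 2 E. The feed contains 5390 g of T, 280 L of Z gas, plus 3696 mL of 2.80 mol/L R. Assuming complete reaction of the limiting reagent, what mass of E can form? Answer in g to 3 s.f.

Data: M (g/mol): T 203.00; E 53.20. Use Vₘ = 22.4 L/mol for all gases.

551 g

n(T) = 5390 / 203.00 = 26.55 mol
n(Z) = 280.0 / 22.4 = 12.50 mol
n(R) = 2.80 × 3696/1000 = 10.35 mol
n/ν for T = 26.55/4 = 6.638
n/ν for Z = 12.50/2 = 6.250
n/ν for R = 10.35/2 = 5.175
Smallest n/ν is R → limiting reagent.
n(E) = (2/2) × 10.35 = 10.35 mol
mass = 10.35 × 53.20 = 550.6 g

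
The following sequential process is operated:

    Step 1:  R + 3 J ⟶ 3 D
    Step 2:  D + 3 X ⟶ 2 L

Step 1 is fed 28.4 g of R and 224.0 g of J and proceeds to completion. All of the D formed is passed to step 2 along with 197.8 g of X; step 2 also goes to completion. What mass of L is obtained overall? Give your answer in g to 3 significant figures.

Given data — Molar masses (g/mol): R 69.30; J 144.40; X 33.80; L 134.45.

331 g

Step 1:
n(R) = 28.40 / 69.30 = 0.4098 mol
n(J) = 224.0 / 144.40 = 1.551 mol
n/ν for R = 0.4098/1 = 0.4098
n/ν for J = 1.551/3 = 0.5170
Smallest n/ν is R → limiting reagent.
n(D) produced = (3/1) × 0.4098 = 1.229 mol
Step 2:
n(D) available = 1.229 mol
n(X) = 197.8 / 33.80 = 5.852 mol
n/ν for D = 1.229/1 = 1.229
n/ν for X = 5.852/3 = 1.951
Smallest n/ν is D → limiting reagent.
n(L) = (2/1) × 1.229 = 2.458 mol
mass = 2.458 × 134.45 = 330.5 g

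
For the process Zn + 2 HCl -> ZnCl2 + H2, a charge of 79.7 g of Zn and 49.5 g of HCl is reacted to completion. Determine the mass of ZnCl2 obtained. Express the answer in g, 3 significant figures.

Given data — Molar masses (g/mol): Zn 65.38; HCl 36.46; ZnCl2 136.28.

n(Zn) = 79.70 / 65.38 = 1.219 mol
n(HCl) = 49.50 / 36.46 = 1.358 mol
n/ν for Zn = 1.219/1 = 1.219
n/ν for HCl = 1.358/2 = 0.6790
Smallest n/ν is HCl → limiting reagent.
n(ZnCl2) = (1/2) × 1.358 = 0.6790 mol
mass = 0.6790 × 136.28 = 92.53 g

92.5 g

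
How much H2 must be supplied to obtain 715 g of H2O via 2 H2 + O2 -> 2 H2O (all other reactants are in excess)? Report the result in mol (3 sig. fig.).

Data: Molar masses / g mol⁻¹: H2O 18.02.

39.7 mol

n(H2O) = 715 / 18.02 = 39.68 mol
n(H2) = (2/2) × 39.68 = 39.68 mol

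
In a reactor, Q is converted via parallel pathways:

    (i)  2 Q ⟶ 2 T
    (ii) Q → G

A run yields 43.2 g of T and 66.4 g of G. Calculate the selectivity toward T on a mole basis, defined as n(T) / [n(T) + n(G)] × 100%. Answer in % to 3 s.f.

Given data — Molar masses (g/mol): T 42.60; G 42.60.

39.4 %

n(T) = 43.2 / 42.60 = 1.014 mol
n(G) = 66.4 / 42.60 = 1.559 mol
selectivity = 1.014/(1.014+1.559) × 100 = 39.41 %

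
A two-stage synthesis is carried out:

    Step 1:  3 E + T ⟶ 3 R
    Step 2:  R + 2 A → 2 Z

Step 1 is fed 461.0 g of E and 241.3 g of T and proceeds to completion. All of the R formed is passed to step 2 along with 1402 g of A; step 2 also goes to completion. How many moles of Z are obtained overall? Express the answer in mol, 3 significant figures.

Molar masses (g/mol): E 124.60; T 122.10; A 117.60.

Step 1:
n(E) = 461.0 / 124.60 = 3.700 mol
n(T) = 241.3 / 122.10 = 1.976 mol
n/ν for E = 3.700/3 = 1.233
n/ν for T = 1.976/1 = 1.976
Smallest n/ν is E → limiting reagent.
n(R) produced = (3/3) × 3.700 = 3.700 mol
Step 2:
n(R) available = 3.700 mol
n(A) = 1402 / 117.60 = 11.92 mol
n/ν for R = 3.700/1 = 3.700
n/ν for A = 11.92/2 = 5.960
Smallest n/ν is R → limiting reagent.
n(Z) = (2/1) × 3.700 = 7.400 mol

7.40 mol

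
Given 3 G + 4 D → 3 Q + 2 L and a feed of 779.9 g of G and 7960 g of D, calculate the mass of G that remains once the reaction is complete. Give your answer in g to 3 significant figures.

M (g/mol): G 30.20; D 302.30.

183 g

n(G) = 779.9 / 30.20 = 25.82 mol
n(D) = 7960 / 302.30 = 26.33 mol
n/ν → G: 8.607, D: 6.583; D is limiting.
G consumed = (3/4) × 26.33 = 19.75 mol
G remaining = 25.82 − 19.75 = 6.070 mol
mass = 6.070 × 30.20 = 183.3 g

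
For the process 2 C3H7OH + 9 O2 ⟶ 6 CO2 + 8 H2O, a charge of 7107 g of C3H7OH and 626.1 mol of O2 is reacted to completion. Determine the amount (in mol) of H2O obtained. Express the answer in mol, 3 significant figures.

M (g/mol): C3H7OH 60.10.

n(C3H7OH) = 7107 / 60.10 = 118.3 mol
n(O2) = 626.1 mol
n/ν → C3H7OH: 59.15, O2: 69.57; C3H7OH is limiting.
n(H2O) = (8/2) × 118.3 = 473.2 mol

473 mol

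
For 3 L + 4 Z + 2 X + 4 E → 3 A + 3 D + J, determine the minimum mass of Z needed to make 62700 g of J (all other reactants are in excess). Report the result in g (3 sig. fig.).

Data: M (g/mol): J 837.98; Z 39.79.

11900 g

n(J) = 62700 / 837.98 = 74.82 mol
n(Z) = (4/1) × 74.82 = 299.3 mol
mass = 299.3 × 39.79 = 11910 g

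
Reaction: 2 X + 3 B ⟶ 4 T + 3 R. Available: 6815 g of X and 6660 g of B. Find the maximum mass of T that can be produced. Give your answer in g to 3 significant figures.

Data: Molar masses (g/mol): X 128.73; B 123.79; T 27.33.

n(X) = 6815 / 128.73 = 52.94 mol
n(B) = 6660 / 123.79 = 53.80 mol
n/ν → X: 26.47, B: 17.93; B is limiting.
n(T) = (4/3) × 53.80 = 71.73 mol
mass = 71.73 × 27.33 = 1960 g

1960 g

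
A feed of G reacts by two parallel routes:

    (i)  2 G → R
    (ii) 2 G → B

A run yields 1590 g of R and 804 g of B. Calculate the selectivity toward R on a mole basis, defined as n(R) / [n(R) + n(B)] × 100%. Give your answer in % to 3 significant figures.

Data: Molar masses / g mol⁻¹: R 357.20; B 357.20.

n(R) = 1590 / 357.20 = 4.451 mol
n(B) = 804 / 357.20 = 2.251 mol
selectivity = 4.451/(4.451+2.251) × 100 = 66.41 %

66.4 %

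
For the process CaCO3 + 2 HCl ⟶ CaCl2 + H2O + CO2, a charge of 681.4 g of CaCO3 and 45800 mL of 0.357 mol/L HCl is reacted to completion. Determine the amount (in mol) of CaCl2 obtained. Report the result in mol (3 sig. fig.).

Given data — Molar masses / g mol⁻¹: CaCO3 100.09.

n(CaCO3) = 681.4 / 100.09 = 6.808 mol
n(HCl) = 0.357 × 45800/1000 = 16.35 mol
n/ν → CaCO3: 6.808, HCl: 8.175; CaCO3 is limiting.
n(CaCl2) = (1/1) × 6.808 = 6.808 mol

6.81 mol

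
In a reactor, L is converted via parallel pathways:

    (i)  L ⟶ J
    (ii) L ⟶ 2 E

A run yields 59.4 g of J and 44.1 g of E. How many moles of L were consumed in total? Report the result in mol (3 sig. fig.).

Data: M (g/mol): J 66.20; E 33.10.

n(J) = 59.4 / 66.20 = 0.8973 mol
n(E) = 44.1 / 33.10 = 1.332 mol
n(L) via (i) = (1/1)×0.8973 = 0.8973 mol
n(L) via (ii) = (1/2)×1.332 = 0.6660 mol
total n(L) = 0.8973 + 0.6660 = 1.563 mol

1.56 mol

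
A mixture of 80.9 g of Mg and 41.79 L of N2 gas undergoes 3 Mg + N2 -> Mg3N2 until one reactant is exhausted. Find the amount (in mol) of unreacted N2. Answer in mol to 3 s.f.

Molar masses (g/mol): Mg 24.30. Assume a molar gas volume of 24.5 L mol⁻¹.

n(Mg) = 80.90 / 24.30 = 3.329 mol
n(N2) = 41.79 / 24.5 = 1.706 mol
n/ν → Mg: 1.110, N2: 1.706; Mg is limiting.
N2 consumed = (1/3) × 3.329 = 1.110 mol
N2 remaining = 1.706 − 1.110 = 0.5960 mol

0.596 mol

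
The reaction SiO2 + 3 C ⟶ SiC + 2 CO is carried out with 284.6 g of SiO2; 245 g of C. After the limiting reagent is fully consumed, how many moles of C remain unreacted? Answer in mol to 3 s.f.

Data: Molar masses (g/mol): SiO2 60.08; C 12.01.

n(SiO2) = 284.6 / 60.08 = 4.737 mol
n(C) = 245.0 / 12.01 = 20.40 mol
n/ν for SiO2 = 4.737/1 = 4.737
n/ν for C = 20.40/3 = 6.800
Smallest n/ν is SiO2 → limiting reagent.
C consumed = (3/1) × 4.737 = 14.21 mol
C remaining = 20.40 − 14.21 = 6.190 mol

6.19 mol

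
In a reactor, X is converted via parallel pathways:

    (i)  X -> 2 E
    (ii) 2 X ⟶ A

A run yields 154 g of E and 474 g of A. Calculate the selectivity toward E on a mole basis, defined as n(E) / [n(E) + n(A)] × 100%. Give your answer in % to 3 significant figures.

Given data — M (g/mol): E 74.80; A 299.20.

n(E) = 154 / 74.80 = 2.059 mol
n(A) = 474 / 299.20 = 1.584 mol
selectivity = 2.059/(2.059+1.584) × 100 = 56.52 %

56.5 %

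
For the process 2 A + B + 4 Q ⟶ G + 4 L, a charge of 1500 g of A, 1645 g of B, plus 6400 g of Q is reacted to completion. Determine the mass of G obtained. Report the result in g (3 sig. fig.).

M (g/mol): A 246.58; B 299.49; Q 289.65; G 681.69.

n(A) = 1500 / 246.58 = 6.083 mol
n(B) = 1645 / 299.49 = 5.493 mol
n(Q) = 6400 / 289.65 = 22.10 mol
n/ν → A: 3.042, B: 5.493, Q: 5.525; A is limiting.
n(G) = (1/2) × 6.083 = 3.042 mol
mass = 3.042 × 681.69 = 2074 g

2070 g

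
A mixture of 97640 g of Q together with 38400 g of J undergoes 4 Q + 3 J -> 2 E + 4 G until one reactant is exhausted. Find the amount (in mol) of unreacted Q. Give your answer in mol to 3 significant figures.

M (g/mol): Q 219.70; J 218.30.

n(Q) = 97640 / 219.70 = 444.4 mol
n(J) = 38400 / 218.30 = 175.9 mol
n/ν → Q: 111.1, J: 58.63; J is limiting.
Q consumed = (4/3) × 175.9 = 234.5 mol
Q remaining = 444.4 − 234.5 = 209.9 mol

210 mol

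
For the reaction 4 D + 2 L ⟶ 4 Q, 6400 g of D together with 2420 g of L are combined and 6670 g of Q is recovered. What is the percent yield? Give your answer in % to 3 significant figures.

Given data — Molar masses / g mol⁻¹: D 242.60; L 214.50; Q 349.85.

84.5 %

n(D) = 6400 / 242.60 = 26.38 mol
n(L) = 2420 / 214.50 = 11.28 mol
n/ν → D: 6.595, L: 5.640; L is limiting.
theoretical n(Q) = (4/2) × 11.28 = 22.56 mol → 7893 g
% yield = 6670 / 7893 × 100 = 84.51 %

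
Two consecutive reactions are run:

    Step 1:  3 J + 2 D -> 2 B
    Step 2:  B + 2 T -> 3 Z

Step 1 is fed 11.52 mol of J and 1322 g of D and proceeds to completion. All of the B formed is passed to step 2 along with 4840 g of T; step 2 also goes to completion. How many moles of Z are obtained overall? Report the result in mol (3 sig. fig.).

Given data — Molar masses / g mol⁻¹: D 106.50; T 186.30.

23.0 mol

Step 1:
n(J) = 11.52 mol
n(D) = 1322 / 106.50 = 12.41 mol
n/ν → J: 3.840, D: 6.205; J is limiting.
n(B) produced = (2/3) × 11.52 = 7.680 mol
Step 2:
n(B) available = 7.680 mol
n(T) = 4840 / 186.30 = 25.98 mol
n/ν → B: 7.680, T: 12.99; B is limiting.
n(Z) = (3/1) × 7.680 = 23.04 mol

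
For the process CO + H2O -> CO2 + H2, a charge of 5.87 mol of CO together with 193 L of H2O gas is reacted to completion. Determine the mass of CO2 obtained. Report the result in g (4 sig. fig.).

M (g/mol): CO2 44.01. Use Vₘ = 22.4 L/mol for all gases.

258.3 g

n(CO) = 5.870 mol
n(H2O) = 193.0 / 22.4 = 8.616 mol
n/ν → CO: 5.870, H2O: 8.616; CO is limiting.
n(CO2) = (1/1) × 5.870 = 5.870 mol
mass = 5.870 × 44.01 = 258.3 g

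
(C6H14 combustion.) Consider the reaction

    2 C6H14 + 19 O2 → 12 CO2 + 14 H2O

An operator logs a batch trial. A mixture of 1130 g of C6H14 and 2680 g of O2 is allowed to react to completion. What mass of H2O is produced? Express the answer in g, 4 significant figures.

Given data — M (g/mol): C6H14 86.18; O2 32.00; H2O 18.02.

n(C6H14) = 1130 / 86.18 = 13.11 mol
n(O2) = 2680 / 32.00 = 83.75 mol
n/ν → C6H14: 6.555, O2: 4.408; O2 is limiting.
n(H2O) = (14/19) × 83.75 = 61.71 mol
mass = 61.71 × 18.02 = 1112 g

1112 g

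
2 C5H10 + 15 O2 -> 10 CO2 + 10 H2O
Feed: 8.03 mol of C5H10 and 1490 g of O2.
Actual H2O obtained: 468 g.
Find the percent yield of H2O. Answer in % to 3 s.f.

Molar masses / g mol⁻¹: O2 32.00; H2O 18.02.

83.7 %

n(C5H10) = 8.030 mol
n(O2) = 1490 / 32.00 = 46.56 mol
n/ν for C5H10 = 8.030/2 = 4.015
n/ν for O2 = 46.56/15 = 3.104
Smallest n/ν is O2 → limiting reagent.
theoretical n(H2O) = (10/15) × 46.56 = 31.04 mol → 559.3 g
% yield = 468 / 559.3 × 100 = 83.68 %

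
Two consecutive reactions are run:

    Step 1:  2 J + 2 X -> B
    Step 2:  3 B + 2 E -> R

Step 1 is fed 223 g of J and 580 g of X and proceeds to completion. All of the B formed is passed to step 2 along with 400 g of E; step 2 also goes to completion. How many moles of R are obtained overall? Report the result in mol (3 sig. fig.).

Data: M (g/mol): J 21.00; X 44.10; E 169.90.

Step 1:
n(J) = 223.0 / 21.00 = 10.62 mol
n(X) = 580.0 / 44.10 = 13.15 mol
n/ν for J = 10.62/2 = 5.310
n/ν for X = 13.15/2 = 6.575
Smallest n/ν is J → limiting reagent.
n(B) produced = (1/2) × 10.62 = 5.310 mol
Step 2:
n(B) available = 5.310 mol
n(E) = 400.0 / 169.90 = 2.354 mol
n/ν for B = 5.310/3 = 1.770
n/ν for E = 2.354/2 = 1.177
Smallest n/ν is E → limiting reagent.
n(R) = (1/2) × 2.354 = 1.177 mol

1.18 mol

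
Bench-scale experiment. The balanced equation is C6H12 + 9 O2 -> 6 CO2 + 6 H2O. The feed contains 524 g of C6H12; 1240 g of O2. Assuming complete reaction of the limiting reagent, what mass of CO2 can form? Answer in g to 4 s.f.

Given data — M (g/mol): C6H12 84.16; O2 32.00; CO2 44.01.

n(C6H12) = 524.0 / 84.16 = 6.226 mol
n(O2) = 1240 / 32.00 = 38.75 mol
n/ν → C6H12: 6.226, O2: 4.306; O2 is limiting.
n(CO2) = (6/9) × 38.75 = 25.83 mol
mass = 25.83 × 44.01 = 1137 g

1137 g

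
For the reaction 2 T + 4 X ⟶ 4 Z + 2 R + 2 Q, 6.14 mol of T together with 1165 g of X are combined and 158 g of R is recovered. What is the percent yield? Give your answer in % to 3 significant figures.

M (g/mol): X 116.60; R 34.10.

n(T) = 6.140 mol
n(X) = 1165 / 116.60 = 9.991 mol
n/ν for T = 6.140/2 = 3.070
n/ν for X = 9.991/4 = 2.498
Smallest n/ν is X → limiting reagent.
theoretical n(R) = (2/4) × 9.991 = 4.996 mol → 170.4 g
% yield = 158 / 170.4 × 100 = 92.72 %

92.7 %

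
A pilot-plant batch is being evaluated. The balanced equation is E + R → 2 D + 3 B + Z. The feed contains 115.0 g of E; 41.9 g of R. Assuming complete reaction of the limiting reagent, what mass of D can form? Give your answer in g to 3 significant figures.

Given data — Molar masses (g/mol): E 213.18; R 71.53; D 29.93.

n(E) = 115.0 / 213.18 = 0.5395 mol
n(R) = 41.90 / 71.53 = 0.5858 mol
n/ν for E = 0.5395/1 = 0.5395
n/ν for R = 0.5858/1 = 0.5858
Smallest n/ν is E → limiting reagent.
n(D) = (2/1) × 0.5395 = 1.079 mol
mass = 1.079 × 29.93 = 32.29 g

32.3 g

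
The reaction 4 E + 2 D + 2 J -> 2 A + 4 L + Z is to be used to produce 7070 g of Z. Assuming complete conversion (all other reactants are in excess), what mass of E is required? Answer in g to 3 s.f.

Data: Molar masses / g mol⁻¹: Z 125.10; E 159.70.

36100 g

n(Z) = 7070 / 125.10 = 56.51 mol
n(E) = (4/1) × 56.51 = 226.0 mol
mass = 226.0 × 159.70 = 36090 g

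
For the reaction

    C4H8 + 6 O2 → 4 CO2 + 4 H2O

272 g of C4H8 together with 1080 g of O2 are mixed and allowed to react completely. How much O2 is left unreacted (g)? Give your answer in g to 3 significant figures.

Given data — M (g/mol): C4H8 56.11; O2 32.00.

n(C4H8) = 272.0 / 56.11 = 4.848 mol
n(O2) = 1080 / 32.00 = 33.75 mol
n/ν → C4H8: 4.848, O2: 5.625; C4H8 is limiting.
O2 consumed = (6/1) × 4.848 = 29.09 mol
O2 remaining = 33.75 − 29.09 = 4.660 mol
mass = 4.660 × 32.00 = 149.1 g

149 g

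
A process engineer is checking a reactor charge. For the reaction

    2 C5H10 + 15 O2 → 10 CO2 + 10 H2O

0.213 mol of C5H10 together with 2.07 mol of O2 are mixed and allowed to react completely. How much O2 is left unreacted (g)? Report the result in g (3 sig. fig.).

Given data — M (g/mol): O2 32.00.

15.1 g

n(C5H10) = 0.2130 mol
n(O2) = 2.070 mol
n/ν for C5H10 = 0.2130/2 = 0.1065
n/ν for O2 = 2.070/15 = 0.1380
Smallest n/ν is C5H10 → limiting reagent.
O2 consumed = (15/2) × 0.2130 = 1.598 mol
O2 remaining = 2.070 − 1.598 = 0.4720 mol
mass = 0.4720 × 32.00 = 15.10 g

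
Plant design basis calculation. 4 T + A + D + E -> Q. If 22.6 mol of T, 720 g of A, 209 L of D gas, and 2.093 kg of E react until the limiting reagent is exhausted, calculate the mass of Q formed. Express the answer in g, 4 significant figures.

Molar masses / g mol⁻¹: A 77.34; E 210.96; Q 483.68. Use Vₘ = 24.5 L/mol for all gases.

2733 g

n(T) = 22.60 mol
n(A) = 720.0 / 77.34 = 9.310 mol
n(D) = 209.0 / 24.5 = 8.531 mol
n(E) = 2.093×1000 / 210.96 = 9.921 mol
n/ν for T = 22.60/4 = 5.650
n/ν for A = 9.310/1 = 9.310
n/ν for D = 8.531/1 = 8.531
n/ν for E = 9.921/1 = 9.921
Smallest n/ν is T → limiting reagent.
n(Q) = (1/4) × 22.60 = 5.650 mol
mass = 5.650 × 483.68 = 2733 g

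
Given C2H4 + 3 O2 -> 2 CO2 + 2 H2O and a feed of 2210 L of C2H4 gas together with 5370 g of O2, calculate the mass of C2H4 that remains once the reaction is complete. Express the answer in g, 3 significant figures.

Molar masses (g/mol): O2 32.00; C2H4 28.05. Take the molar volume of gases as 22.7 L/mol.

1160 g

n(C2H4) = 2210 / 22.7 = 97.36 mol
n(O2) = 5370 / 32.00 = 167.8 mol
n/ν for C2H4 = 97.36/1 = 97.36
n/ν for O2 = 167.8/3 = 55.93
Smallest n/ν is O2 → limiting reagent.
C2H4 consumed = (1/3) × 167.8 = 55.93 mol
C2H4 remaining = 97.36 − 55.93 = 41.43 mol
mass = 41.43 × 28.05 = 1162 g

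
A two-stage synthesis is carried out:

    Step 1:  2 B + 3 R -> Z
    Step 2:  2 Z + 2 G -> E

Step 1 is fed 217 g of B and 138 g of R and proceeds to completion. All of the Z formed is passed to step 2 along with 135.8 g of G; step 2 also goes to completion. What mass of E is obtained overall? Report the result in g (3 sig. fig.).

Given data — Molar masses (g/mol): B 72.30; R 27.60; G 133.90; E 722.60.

366 g

Step 1:
n(B) = 217.0 / 72.30 = 3.001 mol
n(R) = 138.0 / 27.60 = 5.000 mol
n/ν for B = 3.001/2 = 1.501
n/ν for R = 5.000/3 = 1.667
Smallest n/ν is B → limiting reagent.
n(Z) produced = (1/2) × 3.001 = 1.501 mol
Step 2:
n(Z) available = 1.501 mol
n(G) = 135.8 / 133.90 = 1.014 mol
n/ν for Z = 1.501/2 = 0.7505
n/ν for G = 1.014/2 = 0.5070
Smallest n/ν is G → limiting reagent.
n(E) = (1/2) × 1.014 = 0.5070 mol
mass = 0.5070 × 722.60 = 366.4 g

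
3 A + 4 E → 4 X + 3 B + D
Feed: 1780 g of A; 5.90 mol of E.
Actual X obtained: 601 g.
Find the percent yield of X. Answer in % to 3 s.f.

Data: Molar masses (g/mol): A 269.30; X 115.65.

n(A) = 1780 / 269.30 = 6.610 mol
n(E) = 5.900 mol
n/ν → A: 2.203, E: 1.475; E is limiting.
theoretical n(X) = (4/4) × 5.900 = 5.900 mol → 682.3 g
% yield = 601 / 682.3 × 100 = 88.08 %

88.1 %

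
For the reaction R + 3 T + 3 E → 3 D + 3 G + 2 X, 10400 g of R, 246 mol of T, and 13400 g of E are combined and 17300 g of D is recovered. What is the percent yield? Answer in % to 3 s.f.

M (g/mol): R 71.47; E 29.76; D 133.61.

52.6 %

n(R) = 10400 / 71.47 = 145.5 mol
n(T) = 246.0 mol
n(E) = 13400 / 29.76 = 450.3 mol
n/ν → R: 145.5, T: 82.00, E: 150.1; T is limiting.
theoretical n(D) = (3/3) × 246.0 = 246.0 mol → 32870 g
% yield = 17300 / 32870 × 100 = 52.63 %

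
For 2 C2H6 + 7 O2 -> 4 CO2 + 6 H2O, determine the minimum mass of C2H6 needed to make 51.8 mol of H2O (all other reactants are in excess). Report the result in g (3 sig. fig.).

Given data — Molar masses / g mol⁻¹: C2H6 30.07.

n(H2O) = 51.80 mol
n(C2H6) = (2/6) × 51.80 = 17.27 mol
mass = 17.27 × 30.07 = 519.3 g

519 g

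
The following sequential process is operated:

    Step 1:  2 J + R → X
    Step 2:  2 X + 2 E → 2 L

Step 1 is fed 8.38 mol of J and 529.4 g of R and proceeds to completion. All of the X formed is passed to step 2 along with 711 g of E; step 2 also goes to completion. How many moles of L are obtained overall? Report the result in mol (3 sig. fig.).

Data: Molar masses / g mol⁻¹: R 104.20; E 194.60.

Step 1:
n(J) = 8.380 mol
n(R) = 529.4 / 104.20 = 5.081 mol
n/ν for J = 8.380/2 = 4.190
n/ν for R = 5.081/1 = 5.081
Smallest n/ν is J → limiting reagent.
n(X) produced = (1/2) × 8.380 = 4.190 mol
Step 2:
n(X) available = 4.190 mol
n(E) = 711.0 / 194.60 = 3.654 mol
n/ν for X = 4.190/2 = 2.095
n/ν for E = 3.654/2 = 1.827
Smallest n/ν is E → limiting reagent.
n(L) = (2/2) × 3.654 = 3.654 mol

3.65 mol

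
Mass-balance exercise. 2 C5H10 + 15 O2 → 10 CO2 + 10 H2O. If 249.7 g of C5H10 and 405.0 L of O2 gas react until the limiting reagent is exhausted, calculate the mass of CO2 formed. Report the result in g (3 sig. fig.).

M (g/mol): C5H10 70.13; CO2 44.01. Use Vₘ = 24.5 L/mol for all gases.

n(C5H10) = 249.7 / 70.13 = 3.561 mol
n(O2) = 405.0 / 24.5 = 16.53 mol
n/ν → C5H10: 1.781, O2: 1.102; O2 is limiting.
n(CO2) = (10/15) × 16.53 = 11.02 mol
mass = 11.02 × 44.01 = 485.0 g

485 g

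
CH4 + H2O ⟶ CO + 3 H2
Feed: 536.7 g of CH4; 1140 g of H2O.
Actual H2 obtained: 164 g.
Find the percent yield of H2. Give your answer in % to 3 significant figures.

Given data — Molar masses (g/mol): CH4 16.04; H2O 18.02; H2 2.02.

80.9 %

n(CH4) = 536.7 / 16.04 = 33.46 mol
n(H2O) = 1140 / 18.02 = 63.26 mol
n/ν → CH4: 33.46, H2O: 63.26; CH4 is limiting.
theoretical n(H2) = (3/1) × 33.46 = 100.4 mol → 202.8 g
% yield = 164 / 202.8 × 100 = 80.87 %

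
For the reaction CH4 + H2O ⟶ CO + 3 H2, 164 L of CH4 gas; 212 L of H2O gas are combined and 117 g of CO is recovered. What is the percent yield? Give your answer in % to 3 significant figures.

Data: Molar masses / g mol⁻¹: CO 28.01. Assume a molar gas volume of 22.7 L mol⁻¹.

57.8 %

n(CH4) = 164.0 / 22.7 = 7.225 mol
n(H2O) = 212.0 / 22.7 = 9.339 mol
n/ν for CH4 = 7.225/1 = 7.225
n/ν for H2O = 9.339/1 = 9.339
Smallest n/ν is CH4 → limiting reagent.
theoretical n(CO) = (1/1) × 7.225 = 7.225 mol → 202.4 g
% yield = 117 / 202.4 × 100 = 57.81 %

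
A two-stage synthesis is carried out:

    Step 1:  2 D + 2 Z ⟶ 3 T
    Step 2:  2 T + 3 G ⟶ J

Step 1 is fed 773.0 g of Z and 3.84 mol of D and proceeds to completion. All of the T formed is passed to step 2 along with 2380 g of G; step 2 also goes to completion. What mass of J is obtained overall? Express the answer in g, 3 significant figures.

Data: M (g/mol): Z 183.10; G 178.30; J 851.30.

2450 g

Step 1:
n(Z) = 773.0 / 183.10 = 4.222 mol
n(D) = 3.840 mol
n/ν → Z: 2.111, D: 1.920; D is limiting.
n(T) produced = (3/2) × 3.840 = 5.760 mol
Step 2:
n(T) available = 5.760 mol
n(G) = 2380 / 178.30 = 13.35 mol
n/ν → T: 2.880, G: 4.450; T is limiting.
n(J) = (1/2) × 5.760 = 2.880 mol
mass = 2.880 × 851.30 = 2452 g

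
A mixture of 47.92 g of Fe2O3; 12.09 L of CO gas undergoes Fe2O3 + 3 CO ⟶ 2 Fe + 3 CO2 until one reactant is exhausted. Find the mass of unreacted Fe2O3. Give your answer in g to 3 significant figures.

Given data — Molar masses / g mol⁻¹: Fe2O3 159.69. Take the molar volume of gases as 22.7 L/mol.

n(Fe2O3) = 47.92 / 159.69 = 0.3001 mol
n(CO) = 12.09 / 22.7 = 0.5326 mol
n/ν → Fe2O3: 0.3001, CO: 0.1775; CO is limiting.
Fe2O3 consumed = (1/3) × 0.5326 = 0.1775 mol
Fe2O3 remaining = 0.3001 − 0.1775 = 0.1226 mol
mass = 0.1226 × 159.69 = 19.58 g

19.6 g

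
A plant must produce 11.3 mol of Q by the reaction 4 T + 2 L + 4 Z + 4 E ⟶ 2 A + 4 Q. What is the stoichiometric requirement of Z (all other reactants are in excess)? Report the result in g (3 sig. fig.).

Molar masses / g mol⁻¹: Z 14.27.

161 g

n(Q) = 11.30 mol
n(Z) = (4/4) × 11.30 = 11.30 mol
mass = 11.30 × 14.27 = 161.3 g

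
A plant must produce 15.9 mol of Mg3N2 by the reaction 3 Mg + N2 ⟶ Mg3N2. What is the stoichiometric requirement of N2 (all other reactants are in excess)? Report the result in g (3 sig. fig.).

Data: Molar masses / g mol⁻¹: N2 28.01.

n(Mg3N2) = 15.90 mol
n(N2) = (1/1) × 15.90 = 15.90 mol
mass = 15.90 × 28.01 = 445.4 g

445 g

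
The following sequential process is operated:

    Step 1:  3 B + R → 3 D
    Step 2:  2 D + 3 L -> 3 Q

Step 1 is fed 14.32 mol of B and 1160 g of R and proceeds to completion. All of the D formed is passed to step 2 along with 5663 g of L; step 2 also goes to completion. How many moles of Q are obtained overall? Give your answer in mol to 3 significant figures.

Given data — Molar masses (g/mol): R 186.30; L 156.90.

Step 1:
n(B) = 14.32 mol
n(R) = 1160 / 186.30 = 6.227 mol
n/ν for B = 14.32/3 = 4.773
n/ν for R = 6.227/1 = 6.227
Smallest n/ν is B → limiting reagent.
n(D) produced = (3/3) × 14.32 = 14.32 mol
Step 2:
n(D) available = 14.32 mol
n(L) = 5663 / 156.90 = 36.09 mol
n/ν for D = 14.32/2 = 7.160
n/ν for L = 36.09/3 = 12.03
Smallest n/ν is D → limiting reagent.
n(Q) = (3/2) × 14.32 = 21.48 mol

21.5 mol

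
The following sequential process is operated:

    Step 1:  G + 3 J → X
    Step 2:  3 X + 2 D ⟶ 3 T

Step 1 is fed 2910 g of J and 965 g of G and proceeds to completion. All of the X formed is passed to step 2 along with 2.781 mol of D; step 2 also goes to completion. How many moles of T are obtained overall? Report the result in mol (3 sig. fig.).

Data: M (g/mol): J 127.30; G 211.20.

4.17 mol

Step 1:
n(J) = 2910 / 127.30 = 22.86 mol
n(G) = 965.0 / 211.20 = 4.569 mol
n/ν for J = 22.86/3 = 7.620
n/ν for G = 4.569/1 = 4.569
Smallest n/ν is G → limiting reagent.
n(X) produced = (1/1) × 4.569 = 4.569 mol
Step 2:
n(X) available = 4.569 mol
n(D) = 2.781 mol
n/ν for X = 4.569/3 = 1.523
n/ν for D = 2.781/2 = 1.391
Smallest n/ν is D → limiting reagent.
n(T) = (3/2) × 2.781 = 4.172 mol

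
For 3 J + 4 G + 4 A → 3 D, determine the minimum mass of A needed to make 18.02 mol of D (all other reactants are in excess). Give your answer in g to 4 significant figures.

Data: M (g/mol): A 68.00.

1634 g

n(D) = 18.02 mol
n(A) = (4/3) × 18.02 = 24.03 mol
mass = 24.03 × 68.00 = 1634 g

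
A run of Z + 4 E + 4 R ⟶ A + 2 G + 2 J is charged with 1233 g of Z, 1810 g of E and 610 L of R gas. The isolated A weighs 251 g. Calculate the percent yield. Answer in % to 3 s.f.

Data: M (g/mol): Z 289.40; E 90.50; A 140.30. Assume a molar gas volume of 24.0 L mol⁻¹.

42.0 %

n(Z) = 1233 / 289.40 = 4.261 mol
n(E) = 1810 / 90.50 = 20.00 mol
n(R) = 610.0 / 24.0 = 25.42 mol
n/ν for Z = 4.261/1 = 4.261
n/ν for E = 20.00/4 = 5.000
n/ν for R = 25.42/4 = 6.355
Smallest n/ν is Z → limiting reagent.
theoretical n(A) = (1/1) × 4.261 = 4.261 mol → 597.8 g
% yield = 251 / 597.8 × 100 = 41.99 %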